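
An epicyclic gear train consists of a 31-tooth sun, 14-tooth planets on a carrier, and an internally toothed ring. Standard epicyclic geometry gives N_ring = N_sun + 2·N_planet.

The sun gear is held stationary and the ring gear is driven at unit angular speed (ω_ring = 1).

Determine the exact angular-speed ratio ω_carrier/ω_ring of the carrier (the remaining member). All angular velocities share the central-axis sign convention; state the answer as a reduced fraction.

59/90

N_ring = 31 + 2·14 = 59
31(ω_s−ω_c) = −59(ω_r−ω_c),  ω_s=0, ω_r=1
31(0−ω_c) = −59(1−ω_c)  ⇒  90ω_c = 59  ⇒  ω_c = 59/90
ω_c/ω_r = 59/90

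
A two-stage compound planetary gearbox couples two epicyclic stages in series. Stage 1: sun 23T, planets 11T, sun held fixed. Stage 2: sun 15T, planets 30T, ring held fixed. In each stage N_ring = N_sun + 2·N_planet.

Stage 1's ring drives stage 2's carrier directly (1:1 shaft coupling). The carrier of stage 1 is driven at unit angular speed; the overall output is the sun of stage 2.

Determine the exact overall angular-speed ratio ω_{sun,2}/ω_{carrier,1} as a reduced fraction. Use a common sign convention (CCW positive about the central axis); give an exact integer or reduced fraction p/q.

136/15

Stage 1: N_ring = 23 + 2·11 = 45
Stage 1: 23(ω_s−ω_c) = −45(ω_r−ω_c),  ω_s=0, ω_c=1
Stage 1: ω_r = 1 − (23/45)(0−1) = 68/45
  ⇒ ω_r¹/ω_c¹ = 68/45
Stage 2: N_ring = 15 + 2·30 = 75
Stage 2: 15(ω_s−ω_c) = −75(ω_r−ω_c),  ω_r=0, ω_c=1
Stage 2: ω_s = 1 − (75/15)(0−1) = 6
  ⇒ ω_s²/ω_c² = 6
Coupling ω_c² = ω_r¹ ⇒ overall = 68/45 × 6 = 136/15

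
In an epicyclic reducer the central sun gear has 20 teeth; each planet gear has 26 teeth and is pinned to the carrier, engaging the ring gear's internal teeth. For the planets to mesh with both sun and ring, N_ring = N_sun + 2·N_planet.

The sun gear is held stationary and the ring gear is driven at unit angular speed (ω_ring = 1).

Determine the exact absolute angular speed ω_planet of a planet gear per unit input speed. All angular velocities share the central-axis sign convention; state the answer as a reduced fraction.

N_ring = 20 + 2·26 = 72
20(ω_s−ω_c) = −72(ω_r−ω_c),  ω_s=0, ω_r=1
20(0−ω_c) = −72(1−ω_c)  ⇒  92ω_c = 72  ⇒  ω_c = 18/23
sun–planet: 20·(0−18/23) = −26·(ω_p−ω_c)  ⇒  ω_p−ω_c = −(20/26)·(-18/23) = 180/299
ω_p = 18/23 + 180/299 = 18/13

18/13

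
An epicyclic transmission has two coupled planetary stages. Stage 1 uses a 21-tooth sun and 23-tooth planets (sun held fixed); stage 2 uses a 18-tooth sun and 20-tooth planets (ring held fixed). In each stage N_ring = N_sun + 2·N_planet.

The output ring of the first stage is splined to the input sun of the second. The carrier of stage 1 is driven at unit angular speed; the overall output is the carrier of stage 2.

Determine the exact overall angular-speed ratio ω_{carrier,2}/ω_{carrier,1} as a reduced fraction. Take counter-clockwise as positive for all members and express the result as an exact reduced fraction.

396/1273

Stage 1: N_ring = 21 + 2·23 = 67
Stage 1: 21(ω_s−ω_c) = −67(ω_r−ω_c),  ω_s=0, ω_c=1
Stage 1: ω_r = 1 − (21/67)(0−1) = 88/67
  ⇒ ω_r¹/ω_c¹ = 88/67
Stage 2: N_ring = 18 + 2·20 = 58
Stage 2: 18(ω_s−ω_c) = −58(ω_r−ω_c),  ω_r=0, ω_s=1
Stage 2: 18(1−ω_c) = −58(0−ω_c)  ⇒  76ω_c = 18  ⇒  ω_c = 9/38
  ⇒ ω_c²/ω_s² = 9/38
Coupling ω_s² = ω_r¹ ⇒ overall = 88/67 × 9/38 = 396/1273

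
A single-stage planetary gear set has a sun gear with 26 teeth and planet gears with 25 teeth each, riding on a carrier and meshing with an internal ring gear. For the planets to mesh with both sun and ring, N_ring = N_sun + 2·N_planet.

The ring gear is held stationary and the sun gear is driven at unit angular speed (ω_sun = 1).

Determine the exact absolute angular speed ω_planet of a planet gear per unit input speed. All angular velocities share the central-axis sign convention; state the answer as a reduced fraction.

-13/25

N_ring = 26 + 2·25 = 76
26(ω_s−ω_c) = −76(ω_r−ω_c),  ω_r=0, ω_s=1
26(1−ω_c) = −76(0−ω_c)  ⇒  102ω_c = 26  ⇒  ω_c = 13/51
sun–planet: 26·(1−13/51) = −25·(ω_p−ω_c)  ⇒  ω_p−ω_c = −(26/25)·(38/51) = -988/1275
ω_p = 13/51 − 988/1275 = -13/25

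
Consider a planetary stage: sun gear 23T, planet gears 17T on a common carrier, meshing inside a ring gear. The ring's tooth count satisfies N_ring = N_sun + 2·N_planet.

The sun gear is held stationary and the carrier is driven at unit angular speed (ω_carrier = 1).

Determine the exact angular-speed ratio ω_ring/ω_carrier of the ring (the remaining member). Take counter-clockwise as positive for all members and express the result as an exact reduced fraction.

N_ring = 23 + 2·17 = 57
23(ω_s−ω_c) = −57(ω_r−ω_c),  ω_s=0, ω_c=1
ω_r = 1 − (23/57)(0−1) = 80/57
ω_r/ω_c = 80/57

80/57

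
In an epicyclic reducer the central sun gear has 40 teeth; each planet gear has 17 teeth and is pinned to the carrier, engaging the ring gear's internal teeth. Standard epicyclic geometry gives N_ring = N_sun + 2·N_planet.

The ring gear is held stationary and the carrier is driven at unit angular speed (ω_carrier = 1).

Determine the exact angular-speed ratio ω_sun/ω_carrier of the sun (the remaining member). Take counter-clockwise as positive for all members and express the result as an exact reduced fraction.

57/20

N_ring = 40 + 2·17 = 74
40(ω_s−ω_c) = −74(ω_r−ω_c),  ω_r=0, ω_c=1
ω_s = 1 − (74/40)(0−1) = 57/20
ω_s/ω_c = 57/20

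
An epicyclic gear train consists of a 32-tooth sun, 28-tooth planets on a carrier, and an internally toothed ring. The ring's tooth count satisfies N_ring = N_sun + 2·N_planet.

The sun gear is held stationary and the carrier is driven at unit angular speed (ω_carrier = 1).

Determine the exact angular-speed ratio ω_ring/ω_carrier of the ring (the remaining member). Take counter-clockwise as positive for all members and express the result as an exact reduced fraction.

N_ring = 32 + 2·28 = 88
32(ω_s−ω_c) = −88(ω_r−ω_c),  ω_s=0, ω_c=1
ω_r = 1 − (32/88)(0−1) = 15/11
ω_r/ω_c = 15/11

15/11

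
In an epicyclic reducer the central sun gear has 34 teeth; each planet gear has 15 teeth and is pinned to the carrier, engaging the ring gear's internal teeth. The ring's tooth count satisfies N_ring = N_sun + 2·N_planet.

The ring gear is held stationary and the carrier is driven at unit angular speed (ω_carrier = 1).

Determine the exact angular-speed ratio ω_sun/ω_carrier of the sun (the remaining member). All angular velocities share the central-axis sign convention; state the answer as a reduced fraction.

N_ring = 34 + 2·15 = 64
34(ω_s−ω_c) = −64(ω_r−ω_c),  ω_r=0, ω_c=1
ω_s = 1 − (64/34)(0−1) = 49/17
ω_s/ω_c = 49/17

49/17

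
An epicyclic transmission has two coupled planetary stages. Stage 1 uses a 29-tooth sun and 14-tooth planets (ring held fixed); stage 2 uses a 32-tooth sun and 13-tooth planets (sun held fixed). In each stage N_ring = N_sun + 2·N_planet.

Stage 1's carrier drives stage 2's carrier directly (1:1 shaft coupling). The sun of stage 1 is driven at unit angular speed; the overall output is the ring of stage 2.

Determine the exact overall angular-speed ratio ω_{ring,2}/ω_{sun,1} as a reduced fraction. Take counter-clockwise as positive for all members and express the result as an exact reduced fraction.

45/86

Stage 1: N_ring = 29 + 2·14 = 57
Stage 1: 29(ω_s−ω_c) = −57(ω_r−ω_c),  ω_r=0, ω_s=1
Stage 1: 29(1−ω_c) = −57(0−ω_c)  ⇒  86ω_c = 29  ⇒  ω_c = 29/86
  ⇒ ω_c¹/ω_s¹ = 29/86
Stage 2: N_ring = 32 + 2·13 = 58
Stage 2: 32(ω_s−ω_c) = −58(ω_r−ω_c),  ω_s=0, ω_c=1
Stage 2: ω_r = 1 − (32/58)(0−1) = 45/29
  ⇒ ω_r²/ω_c² = 45/29
Coupling ω_c² = ω_c¹ ⇒ overall = 29/86 × 45/29 = 45/86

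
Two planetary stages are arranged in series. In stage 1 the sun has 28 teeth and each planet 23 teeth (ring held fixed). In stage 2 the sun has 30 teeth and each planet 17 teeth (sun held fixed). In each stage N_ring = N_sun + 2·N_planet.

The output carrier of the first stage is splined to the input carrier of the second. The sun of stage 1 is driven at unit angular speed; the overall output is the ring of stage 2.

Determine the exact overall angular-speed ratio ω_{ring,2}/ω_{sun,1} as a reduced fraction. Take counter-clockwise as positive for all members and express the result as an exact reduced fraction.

Stage 1: N_ring = 28 + 2·23 = 74
Stage 1: 28(ω_s−ω_c) = −74(ω_r−ω_c),  ω_r=0, ω_s=1
Stage 1: 28(1−ω_c) = −74(0−ω_c)  ⇒  102ω_c = 28  ⇒  ω_c = 14/51
  ⇒ ω_c¹/ω_s¹ = 14/51
Stage 2: N_ring = 30 + 2·17 = 64
Stage 2: 30(ω_s−ω_c) = −64(ω_r−ω_c),  ω_s=0, ω_c=1
Stage 2: ω_r = 1 − (30/64)(0−1) = 47/32
  ⇒ ω_r²/ω_c² = 47/32
Coupling ω_c² = ω_c¹ ⇒ overall = 14/51 × 47/32 = 329/816

329/816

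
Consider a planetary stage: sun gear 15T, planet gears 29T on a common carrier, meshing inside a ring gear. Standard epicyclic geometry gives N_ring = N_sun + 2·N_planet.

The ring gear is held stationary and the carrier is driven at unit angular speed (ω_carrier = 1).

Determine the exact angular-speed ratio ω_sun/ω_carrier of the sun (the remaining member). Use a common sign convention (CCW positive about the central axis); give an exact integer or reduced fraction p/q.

88/15

N_ring = 15 + 2·29 = 73
15(ω_s−ω_c) = −73(ω_r−ω_c),  ω_r=0, ω_c=1
ω_s = 1 − (73/15)(0−1) = 88/15
ω_s/ω_c = 88/15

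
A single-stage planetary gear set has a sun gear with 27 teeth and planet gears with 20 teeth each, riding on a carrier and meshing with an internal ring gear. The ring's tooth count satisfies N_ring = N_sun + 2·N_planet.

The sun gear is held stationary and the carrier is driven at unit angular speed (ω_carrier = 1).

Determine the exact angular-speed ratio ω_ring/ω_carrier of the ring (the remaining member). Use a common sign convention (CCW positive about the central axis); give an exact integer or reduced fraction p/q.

94/67

N_ring = 27 + 2·20 = 67
27(ω_s−ω_c) = −67(ω_r−ω_c),  ω_s=0, ω_c=1
ω_r = 1 − (27/67)(0−1) = 94/67
ω_r/ω_c = 94/67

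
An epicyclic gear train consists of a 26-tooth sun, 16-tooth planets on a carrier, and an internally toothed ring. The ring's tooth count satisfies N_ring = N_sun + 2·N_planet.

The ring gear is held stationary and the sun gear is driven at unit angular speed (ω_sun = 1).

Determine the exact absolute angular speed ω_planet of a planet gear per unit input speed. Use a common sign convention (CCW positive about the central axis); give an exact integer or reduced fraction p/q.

-13/16

N_ring = 26 + 2·16 = 58
26(ω_s−ω_c) = −58(ω_r−ω_c),  ω_r=0, ω_s=1
26(1−ω_c) = −58(0−ω_c)  ⇒  84ω_c = 26  ⇒  ω_c = 13/42
sun–planet: 26·(1−13/42) = −16·(ω_p−ω_c)  ⇒  ω_p−ω_c = −(26/16)·(29/42) = -377/336
ω_p = 13/42 − 377/336 = -13/16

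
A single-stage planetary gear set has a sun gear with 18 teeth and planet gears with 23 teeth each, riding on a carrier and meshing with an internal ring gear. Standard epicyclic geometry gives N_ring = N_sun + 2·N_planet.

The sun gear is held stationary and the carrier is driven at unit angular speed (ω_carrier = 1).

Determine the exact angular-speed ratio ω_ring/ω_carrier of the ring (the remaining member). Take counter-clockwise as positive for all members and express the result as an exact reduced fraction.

41/32

N_ring = 18 + 2·23 = 64
18(ω_s−ω_c) = −64(ω_r−ω_c),  ω_s=0, ω_c=1
ω_r = 1 − (18/64)(0−1) = 41/32
ω_r/ω_c = 41/32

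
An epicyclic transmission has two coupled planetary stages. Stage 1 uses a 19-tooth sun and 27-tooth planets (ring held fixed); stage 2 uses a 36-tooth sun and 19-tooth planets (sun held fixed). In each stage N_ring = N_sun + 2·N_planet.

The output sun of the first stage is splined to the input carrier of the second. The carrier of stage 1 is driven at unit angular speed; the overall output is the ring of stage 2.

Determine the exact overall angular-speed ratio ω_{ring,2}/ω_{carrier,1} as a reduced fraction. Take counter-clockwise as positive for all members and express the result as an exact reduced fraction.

5060/703

Stage 1: N_ring = 19 + 2·27 = 73
Stage 1: 19(ω_s−ω_c) = −73(ω_r−ω_c),  ω_r=0, ω_c=1
Stage 1: ω_s = 1 − (73/19)(0−1) = 92/19
  ⇒ ω_s¹/ω_c¹ = 92/19
Stage 2: N_ring = 36 + 2·19 = 74
Stage 2: 36(ω_s−ω_c) = −74(ω_r−ω_c),  ω_s=0, ω_c=1
Stage 2: ω_r = 1 − (36/74)(0−1) = 55/37
  ⇒ ω_r²/ω_c² = 55/37
Coupling ω_c² = ω_s¹ ⇒ overall = 92/19 × 55/37 = 5060/703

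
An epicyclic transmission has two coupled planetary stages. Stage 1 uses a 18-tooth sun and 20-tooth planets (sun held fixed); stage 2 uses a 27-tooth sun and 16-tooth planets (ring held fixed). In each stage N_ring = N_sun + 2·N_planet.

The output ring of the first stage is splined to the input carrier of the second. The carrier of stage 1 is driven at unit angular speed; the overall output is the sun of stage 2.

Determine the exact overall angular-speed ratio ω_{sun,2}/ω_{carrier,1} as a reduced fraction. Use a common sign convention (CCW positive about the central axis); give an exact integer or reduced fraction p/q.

3268/783

Stage 1: N_ring = 18 + 2·20 = 58
Stage 1: 18(ω_s−ω_c) = −58(ω_r−ω_c),  ω_s=0, ω_c=1
Stage 1: ω_r = 1 − (18/58)(0−1) = 38/29
  ⇒ ω_r¹/ω_c¹ = 38/29
Stage 2: N_ring = 27 + 2·16 = 59
Stage 2: 27(ω_s−ω_c) = −59(ω_r−ω_c),  ω_r=0, ω_c=1
Stage 2: ω_s = 1 − (59/27)(0−1) = 86/27
  ⇒ ω_s²/ω_c² = 86/27
Coupling ω_c² = ω_r¹ ⇒ overall = 38/29 × 86/27 = 3268/783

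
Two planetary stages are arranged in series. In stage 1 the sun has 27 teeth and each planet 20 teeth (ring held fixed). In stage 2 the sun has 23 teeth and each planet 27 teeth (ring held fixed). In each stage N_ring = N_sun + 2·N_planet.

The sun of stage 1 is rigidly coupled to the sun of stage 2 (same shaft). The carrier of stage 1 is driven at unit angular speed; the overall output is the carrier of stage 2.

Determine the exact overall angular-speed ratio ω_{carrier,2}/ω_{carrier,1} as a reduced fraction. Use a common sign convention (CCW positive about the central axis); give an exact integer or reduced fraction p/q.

Stage 1: N_ring = 27 + 2·20 = 67
Stage 1: 27(ω_s−ω_c) = −67(ω_r−ω_c),  ω_r=0, ω_c=1
Stage 1: ω_s = 1 − (67/27)(0−1) = 94/27
  ⇒ ω_s¹/ω_c¹ = 94/27
Stage 2: N_ring = 23 + 2·27 = 77
Stage 2: 23(ω_s−ω_c) = −77(ω_r−ω_c),  ω_r=0, ω_s=1
Stage 2: 23(1−ω_c) = −77(0−ω_c)  ⇒  100ω_c = 23  ⇒  ω_c = 23/100
  ⇒ ω_c²/ω_s² = 23/100
Coupling ω_s² = ω_s¹ ⇒ overall = 94/27 × 23/100 = 1081/1350

1081/1350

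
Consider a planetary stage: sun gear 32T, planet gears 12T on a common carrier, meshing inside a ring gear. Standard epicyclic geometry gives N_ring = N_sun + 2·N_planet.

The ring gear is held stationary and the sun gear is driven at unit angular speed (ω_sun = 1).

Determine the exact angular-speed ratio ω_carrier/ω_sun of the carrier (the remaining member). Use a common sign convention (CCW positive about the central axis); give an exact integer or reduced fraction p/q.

4/11

N_ring = 32 + 2·12 = 56
32(ω_s−ω_c) = −56(ω_r−ω_c),  ω_r=0, ω_s=1
32(1−ω_c) = −56(0−ω_c)  ⇒  88ω_c = 32  ⇒  ω_c = 4/11
ω_c/ω_s = 4/11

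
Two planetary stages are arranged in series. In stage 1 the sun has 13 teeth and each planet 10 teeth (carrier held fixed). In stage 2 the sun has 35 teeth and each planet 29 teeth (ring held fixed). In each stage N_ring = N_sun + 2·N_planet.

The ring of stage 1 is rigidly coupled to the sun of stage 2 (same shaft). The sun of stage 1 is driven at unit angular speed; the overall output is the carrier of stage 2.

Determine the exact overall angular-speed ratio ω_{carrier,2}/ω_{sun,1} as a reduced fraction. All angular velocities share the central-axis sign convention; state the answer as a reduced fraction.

Stage 1: N_ring = 13 + 2·10 = 33
Stage 1: 13(ω_s−ω_c) = −33(ω_r−ω_c),  ω_c=0, ω_s=1
Stage 1: ω_r = 0 − (13/33)(1−0) = -13/33
  ⇒ ω_r¹/ω_s¹ = -13/33
Stage 2: N_ring = 35 + 2·29 = 93
Stage 2: 35(ω_s−ω_c) = −93(ω_r−ω_c),  ω_r=0, ω_s=1
Stage 2: 35(1−ω_c) = −93(0−ω_c)  ⇒  128ω_c = 35  ⇒  ω_c = 35/128
  ⇒ ω_c²/ω_s² = 35/128
Coupling ω_s² = ω_r¹ ⇒ overall = -13/33 × 35/128 = -455/4224

-455/4224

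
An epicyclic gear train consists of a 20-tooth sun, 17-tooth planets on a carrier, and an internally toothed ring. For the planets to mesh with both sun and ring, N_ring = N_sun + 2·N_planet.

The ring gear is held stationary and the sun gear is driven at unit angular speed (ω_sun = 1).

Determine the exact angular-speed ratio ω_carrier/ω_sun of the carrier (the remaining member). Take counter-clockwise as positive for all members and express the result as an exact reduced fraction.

10/37

N_ring = 20 + 2·17 = 54
20(ω_s−ω_c) = −54(ω_r−ω_c),  ω_r=0, ω_s=1
20(1−ω_c) = −54(0−ω_c)  ⇒  74ω_c = 20  ⇒  ω_c = 10/37
ω_c/ω_s = 10/37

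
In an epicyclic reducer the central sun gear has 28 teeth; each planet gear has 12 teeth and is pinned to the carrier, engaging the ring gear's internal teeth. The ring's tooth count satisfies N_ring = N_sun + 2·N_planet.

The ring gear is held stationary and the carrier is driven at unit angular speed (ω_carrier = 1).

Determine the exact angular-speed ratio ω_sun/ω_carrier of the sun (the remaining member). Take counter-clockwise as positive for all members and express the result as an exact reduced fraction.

20/7

N_ring = 28 + 2·12 = 52
28(ω_s−ω_c) = −52(ω_r−ω_c),  ω_r=0, ω_c=1
ω_s = 1 − (52/28)(0−1) = 20/7
ω_s/ω_c = 20/7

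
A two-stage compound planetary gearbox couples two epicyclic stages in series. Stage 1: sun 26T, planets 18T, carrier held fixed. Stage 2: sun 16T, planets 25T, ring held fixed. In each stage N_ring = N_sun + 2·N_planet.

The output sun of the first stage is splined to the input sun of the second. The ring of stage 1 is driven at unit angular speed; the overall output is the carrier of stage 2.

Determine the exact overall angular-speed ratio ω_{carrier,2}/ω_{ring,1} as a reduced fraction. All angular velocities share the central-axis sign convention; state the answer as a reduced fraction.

-248/533

Stage 1: N_ring = 26 + 2·18 = 62
Stage 1: 26(ω_s−ω_c) = −62(ω_r−ω_c),  ω_c=0, ω_r=1
Stage 1: ω_s = 0 − (62/26)(1−0) = -31/13
  ⇒ ω_s¹/ω_r¹ = -31/13
Stage 2: N_ring = 16 + 2·25 = 66
Stage 2: 16(ω_s−ω_c) = −66(ω_r−ω_c),  ω_r=0, ω_s=1
Stage 2: 16(1−ω_c) = −66(0−ω_c)  ⇒  82ω_c = 16  ⇒  ω_c = 8/41
  ⇒ ω_c²/ω_s² = 8/41
Coupling ω_s² = ω_s¹ ⇒ overall = -31/13 × 8/41 = -248/533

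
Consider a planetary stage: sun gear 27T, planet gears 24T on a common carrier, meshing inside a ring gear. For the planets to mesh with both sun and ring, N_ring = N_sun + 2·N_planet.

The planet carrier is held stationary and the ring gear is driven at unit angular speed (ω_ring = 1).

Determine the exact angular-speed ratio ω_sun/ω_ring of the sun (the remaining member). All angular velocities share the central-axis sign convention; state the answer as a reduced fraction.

-25/9

N_ring = 27 + 2·24 = 75
27(ω_s−ω_c) = −75(ω_r−ω_c),  ω_c=0, ω_r=1
ω_s = 0 − (75/27)(1−0) = -25/9
ω_s/ω_r = -25/9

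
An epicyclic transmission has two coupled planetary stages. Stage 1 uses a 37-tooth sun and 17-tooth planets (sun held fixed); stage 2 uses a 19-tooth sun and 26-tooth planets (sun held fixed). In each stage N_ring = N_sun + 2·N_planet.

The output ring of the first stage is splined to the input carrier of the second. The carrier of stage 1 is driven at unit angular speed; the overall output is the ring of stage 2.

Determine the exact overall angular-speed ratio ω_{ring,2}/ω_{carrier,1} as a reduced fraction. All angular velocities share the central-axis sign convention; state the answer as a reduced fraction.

Stage 1: N_ring = 37 + 2·17 = 71
Stage 1: 37(ω_s−ω_c) = −71(ω_r−ω_c),  ω_s=0, ω_c=1
Stage 1: ω_r = 1 − (37/71)(0−1) = 108/71
  ⇒ ω_r¹/ω_c¹ = 108/71
Stage 2: N_ring = 19 + 2·26 = 71
Stage 2: 19(ω_s−ω_c) = −71(ω_r−ω_c),  ω_s=0, ω_c=1
Stage 2: ω_r = 1 − (19/71)(0−1) = 90/71
  ⇒ ω_r²/ω_c² = 90/71
Coupling ω_c² = ω_r¹ ⇒ overall = 108/71 × 90/71 = 9720/5041

9720/5041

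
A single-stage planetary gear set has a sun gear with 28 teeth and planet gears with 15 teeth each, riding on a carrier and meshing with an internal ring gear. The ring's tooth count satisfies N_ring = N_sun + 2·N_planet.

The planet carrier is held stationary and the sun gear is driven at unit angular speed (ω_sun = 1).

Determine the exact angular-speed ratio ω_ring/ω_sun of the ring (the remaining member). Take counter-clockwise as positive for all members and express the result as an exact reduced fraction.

-14/29

N_ring = 28 + 2·15 = 58
28(ω_s−ω_c) = −58(ω_r−ω_c),  ω_c=0, ω_s=1
ω_r = 0 − (28/58)(1−0) = -14/29
ω_r/ω_s = -14/29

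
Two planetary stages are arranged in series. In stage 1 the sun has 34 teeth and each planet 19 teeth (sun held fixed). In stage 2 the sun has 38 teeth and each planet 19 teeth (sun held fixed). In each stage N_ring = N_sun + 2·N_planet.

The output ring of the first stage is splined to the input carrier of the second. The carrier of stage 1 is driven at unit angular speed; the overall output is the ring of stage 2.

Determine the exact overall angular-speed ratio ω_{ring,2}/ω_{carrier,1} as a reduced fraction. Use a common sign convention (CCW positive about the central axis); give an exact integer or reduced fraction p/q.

53/24

Stage 1: N_ring = 34 + 2·19 = 72
Stage 1: 34(ω_s−ω_c) = −72(ω_r−ω_c),  ω_s=0, ω_c=1
Stage 1: ω_r = 1 − (34/72)(0−1) = 53/36
  ⇒ ω_r¹/ω_c¹ = 53/36
Stage 2: N_ring = 38 + 2·19 = 76
Stage 2: 38(ω_s−ω_c) = −76(ω_r−ω_c),  ω_s=0, ω_c=1
Stage 2: ω_r = 1 − (38/76)(0−1) = 3/2
  ⇒ ω_r²/ω_c² = 3/2
Coupling ω_c² = ω_r¹ ⇒ overall = 53/36 × 3/2 = 53/24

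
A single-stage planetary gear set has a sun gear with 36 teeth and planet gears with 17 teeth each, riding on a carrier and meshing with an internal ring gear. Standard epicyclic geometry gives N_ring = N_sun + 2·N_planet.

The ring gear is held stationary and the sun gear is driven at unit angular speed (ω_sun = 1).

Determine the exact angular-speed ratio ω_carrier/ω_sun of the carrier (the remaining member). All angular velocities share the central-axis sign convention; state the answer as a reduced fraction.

N_ring = 36 + 2·17 = 70
36(ω_s−ω_c) = −70(ω_r−ω_c),  ω_r=0, ω_s=1
36(1−ω_c) = −70(0−ω_c)  ⇒  106ω_c = 36  ⇒  ω_c = 18/53
ω_c/ω_s = 18/53

18/53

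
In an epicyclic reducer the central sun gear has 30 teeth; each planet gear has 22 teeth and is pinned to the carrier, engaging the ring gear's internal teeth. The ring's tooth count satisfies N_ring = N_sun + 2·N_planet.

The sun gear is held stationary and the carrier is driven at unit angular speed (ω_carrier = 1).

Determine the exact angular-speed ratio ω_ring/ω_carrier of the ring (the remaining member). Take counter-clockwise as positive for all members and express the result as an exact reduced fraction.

N_ring = 30 + 2·22 = 74
30(ω_s−ω_c) = −74(ω_r−ω_c),  ω_s=0, ω_c=1
ω_r = 1 − (30/74)(0−1) = 52/37
ω_r/ω_c = 52/37

52/37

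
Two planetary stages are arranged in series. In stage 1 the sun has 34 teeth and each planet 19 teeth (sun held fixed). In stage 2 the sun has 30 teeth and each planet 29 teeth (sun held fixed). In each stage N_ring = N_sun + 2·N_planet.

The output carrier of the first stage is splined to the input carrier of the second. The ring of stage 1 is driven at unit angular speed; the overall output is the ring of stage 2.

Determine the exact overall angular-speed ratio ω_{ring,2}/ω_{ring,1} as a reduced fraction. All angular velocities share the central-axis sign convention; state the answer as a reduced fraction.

Stage 1: N_ring = 34 + 2·19 = 72
Stage 1: 34(ω_s−ω_c) = −72(ω_r−ω_c),  ω_s=0, ω_r=1
Stage 1: 34(0−ω_c) = −72(1−ω_c)  ⇒  106ω_c = 72  ⇒  ω_c = 36/53
  ⇒ ω_c¹/ω_r¹ = 36/53
Stage 2: N_ring = 30 + 2·29 = 88
Stage 2: 30(ω_s−ω_c) = −88(ω_r−ω_c),  ω_s=0, ω_c=1
Stage 2: ω_r = 1 − (30/88)(0−1) = 59/44
  ⇒ ω_r²/ω_c² = 59/44
Coupling ω_c² = ω_c¹ ⇒ overall = 36/53 × 59/44 = 531/583

531/583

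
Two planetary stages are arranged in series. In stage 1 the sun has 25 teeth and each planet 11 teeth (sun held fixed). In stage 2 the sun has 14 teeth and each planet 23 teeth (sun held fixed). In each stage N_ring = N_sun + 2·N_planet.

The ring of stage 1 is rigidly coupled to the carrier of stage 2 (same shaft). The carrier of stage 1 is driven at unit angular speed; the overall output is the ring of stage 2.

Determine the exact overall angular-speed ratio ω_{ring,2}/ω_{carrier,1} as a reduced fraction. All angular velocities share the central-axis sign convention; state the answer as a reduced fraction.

Stage 1: N_ring = 25 + 2·11 = 47
Stage 1: 25(ω_s−ω_c) = −47(ω_r−ω_c),  ω_s=0, ω_c=1
Stage 1: ω_r = 1 − (25/47)(0−1) = 72/47
  ⇒ ω_r¹/ω_c¹ = 72/47
Stage 2: N_ring = 14 + 2·23 = 60
Stage 2: 14(ω_s−ω_c) = −60(ω_r−ω_c),  ω_s=0, ω_c=1
Stage 2: ω_r = 1 − (14/60)(0−1) = 37/30
  ⇒ ω_r²/ω_c² = 37/30
Coupling ω_c² = ω_r¹ ⇒ overall = 72/47 × 37/30 = 444/235

444/235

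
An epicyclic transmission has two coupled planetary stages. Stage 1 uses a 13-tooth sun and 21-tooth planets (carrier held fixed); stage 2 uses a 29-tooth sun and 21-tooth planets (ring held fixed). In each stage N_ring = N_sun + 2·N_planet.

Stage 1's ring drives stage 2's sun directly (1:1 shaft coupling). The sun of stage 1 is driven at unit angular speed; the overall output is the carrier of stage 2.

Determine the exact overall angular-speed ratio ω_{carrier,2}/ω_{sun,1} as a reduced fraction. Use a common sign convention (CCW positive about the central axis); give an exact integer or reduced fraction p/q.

Stage 1: N_ring = 13 + 2·21 = 55
Stage 1: 13(ω_s−ω_c) = −55(ω_r−ω_c),  ω_c=0, ω_s=1
Stage 1: ω_r = 0 − (13/55)(1−0) = -13/55
  ⇒ ω_r¹/ω_s¹ = -13/55
Stage 2: N_ring = 29 + 2·21 = 71
Stage 2: 29(ω_s−ω_c) = −71(ω_r−ω_c),  ω_r=0, ω_s=1
Stage 2: 29(1−ω_c) = −71(0−ω_c)  ⇒  100ω_c = 29  ⇒  ω_c = 29/100
  ⇒ ω_c²/ω_s² = 29/100
Coupling ω_s² = ω_r¹ ⇒ overall = -13/55 × 29/100 = -377/5500

-377/5500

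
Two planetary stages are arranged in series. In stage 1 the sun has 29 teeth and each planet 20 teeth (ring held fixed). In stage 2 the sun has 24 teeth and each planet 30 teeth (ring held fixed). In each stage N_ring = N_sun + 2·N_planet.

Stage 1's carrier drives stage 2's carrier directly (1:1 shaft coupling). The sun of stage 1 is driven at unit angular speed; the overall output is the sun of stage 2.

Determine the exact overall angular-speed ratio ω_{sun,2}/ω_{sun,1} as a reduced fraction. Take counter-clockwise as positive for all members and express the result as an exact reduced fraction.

261/196

Stage 1: N_ring = 29 + 2·20 = 69
Stage 1: 29(ω_s−ω_c) = −69(ω_r−ω_c),  ω_r=0, ω_s=1
Stage 1: 29(1−ω_c) = −69(0−ω_c)  ⇒  98ω_c = 29  ⇒  ω_c = 29/98
  ⇒ ω_c¹/ω_s¹ = 29/98
Stage 2: N_ring = 24 + 2·30 = 84
Stage 2: 24(ω_s−ω_c) = −84(ω_r−ω_c),  ω_r=0, ω_c=1
Stage 2: ω_s = 1 − (84/24)(0−1) = 9/2
  ⇒ ω_s²/ω_c² = 9/2
Coupling ω_c² = ω_c¹ ⇒ overall = 29/98 × 9/2 = 261/196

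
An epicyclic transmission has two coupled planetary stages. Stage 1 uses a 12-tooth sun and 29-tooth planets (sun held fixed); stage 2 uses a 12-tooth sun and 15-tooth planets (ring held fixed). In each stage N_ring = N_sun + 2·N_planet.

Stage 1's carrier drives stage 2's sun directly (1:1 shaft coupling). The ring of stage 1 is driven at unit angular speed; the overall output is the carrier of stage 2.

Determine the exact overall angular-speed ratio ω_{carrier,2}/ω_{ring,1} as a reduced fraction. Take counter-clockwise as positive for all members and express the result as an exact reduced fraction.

70/369

Stage 1: N_ring = 12 + 2·29 = 70
Stage 1: 12(ω_s−ω_c) = −70(ω_r−ω_c),  ω_s=0, ω_r=1
Stage 1: 12(0−ω_c) = −70(1−ω_c)  ⇒  82ω_c = 70  ⇒  ω_c = 35/41
  ⇒ ω_c¹/ω_r¹ = 35/41
Stage 2: N_ring = 12 + 2·15 = 42
Stage 2: 12(ω_s−ω_c) = −42(ω_r−ω_c),  ω_r=0, ω_s=1
Stage 2: 12(1−ω_c) = −42(0−ω_c)  ⇒  54ω_c = 12  ⇒  ω_c = 2/9
  ⇒ ω_c²/ω_s² = 2/9
Coupling ω_s² = ω_c¹ ⇒ overall = 35/41 × 2/9 = 70/369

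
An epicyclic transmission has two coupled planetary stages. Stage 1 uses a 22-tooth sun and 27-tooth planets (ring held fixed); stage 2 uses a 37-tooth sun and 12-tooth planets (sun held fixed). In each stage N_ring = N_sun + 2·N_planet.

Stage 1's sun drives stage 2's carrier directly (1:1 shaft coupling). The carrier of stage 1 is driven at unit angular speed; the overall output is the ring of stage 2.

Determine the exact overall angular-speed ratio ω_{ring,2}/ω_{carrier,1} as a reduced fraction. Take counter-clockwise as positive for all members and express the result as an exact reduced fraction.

4802/671

Stage 1: N_ring = 22 + 2·27 = 76
Stage 1: 22(ω_s−ω_c) = −76(ω_r−ω_c),  ω_r=0, ω_c=1
Stage 1: ω_s = 1 − (76/22)(0−1) = 49/11
  ⇒ ω_s¹/ω_c¹ = 49/11
Stage 2: N_ring = 37 + 2·12 = 61
Stage 2: 37(ω_s−ω_c) = −61(ω_r−ω_c),  ω_s=0, ω_c=1
Stage 2: ω_r = 1 − (37/61)(0−1) = 98/61
  ⇒ ω_r²/ω_c² = 98/61
Coupling ω_c² = ω_s¹ ⇒ overall = 49/11 × 98/61 = 4802/671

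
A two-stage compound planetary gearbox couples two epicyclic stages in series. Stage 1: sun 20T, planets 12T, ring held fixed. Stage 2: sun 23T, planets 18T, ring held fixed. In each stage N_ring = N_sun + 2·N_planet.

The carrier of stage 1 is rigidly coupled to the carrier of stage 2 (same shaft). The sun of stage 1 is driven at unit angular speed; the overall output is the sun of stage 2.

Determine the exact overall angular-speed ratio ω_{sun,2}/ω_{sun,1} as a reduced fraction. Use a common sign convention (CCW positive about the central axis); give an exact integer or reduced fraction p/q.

205/184

Stage 1: N_ring = 20 + 2·12 = 44
Stage 1: 20(ω_s−ω_c) = −44(ω_r−ω_c),  ω_r=0, ω_s=1
Stage 1: 20(1−ω_c) = −44(0−ω_c)  ⇒  64ω_c = 20  ⇒  ω_c = 5/16
  ⇒ ω_c¹/ω_s¹ = 5/16
Stage 2: N_ring = 23 + 2·18 = 59
Stage 2: 23(ω_s−ω_c) = −59(ω_r−ω_c),  ω_r=0, ω_c=1
Stage 2: ω_s = 1 − (59/23)(0−1) = 82/23
  ⇒ ω_s²/ω_c² = 82/23
Coupling ω_c² = ω_c¹ ⇒ overall = 5/16 × 82/23 = 205/184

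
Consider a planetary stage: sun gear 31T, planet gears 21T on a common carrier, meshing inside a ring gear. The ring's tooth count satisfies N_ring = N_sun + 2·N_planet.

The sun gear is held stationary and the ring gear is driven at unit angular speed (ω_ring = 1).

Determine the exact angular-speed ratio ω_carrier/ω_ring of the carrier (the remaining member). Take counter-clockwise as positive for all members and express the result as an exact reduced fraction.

73/104

N_ring = 31 + 2·21 = 73
31(ω_s−ω_c) = −73(ω_r−ω_c),  ω_s=0, ω_r=1
31(0−ω_c) = −73(1−ω_c)  ⇒  104ω_c = 73  ⇒  ω_c = 73/104
ω_c/ω_r = 73/104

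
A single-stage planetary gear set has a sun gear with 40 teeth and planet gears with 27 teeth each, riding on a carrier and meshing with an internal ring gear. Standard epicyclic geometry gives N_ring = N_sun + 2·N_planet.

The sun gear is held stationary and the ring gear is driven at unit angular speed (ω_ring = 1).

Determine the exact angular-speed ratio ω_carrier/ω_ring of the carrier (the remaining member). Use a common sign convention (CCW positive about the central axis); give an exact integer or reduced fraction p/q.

N_ring = 40 + 2·27 = 94
40(ω_s−ω_c) = −94(ω_r−ω_c),  ω_s=0, ω_r=1
40(0−ω_c) = −94(1−ω_c)  ⇒  134ω_c = 94  ⇒  ω_c = 47/67
ω_c/ω_r = 47/67

47/67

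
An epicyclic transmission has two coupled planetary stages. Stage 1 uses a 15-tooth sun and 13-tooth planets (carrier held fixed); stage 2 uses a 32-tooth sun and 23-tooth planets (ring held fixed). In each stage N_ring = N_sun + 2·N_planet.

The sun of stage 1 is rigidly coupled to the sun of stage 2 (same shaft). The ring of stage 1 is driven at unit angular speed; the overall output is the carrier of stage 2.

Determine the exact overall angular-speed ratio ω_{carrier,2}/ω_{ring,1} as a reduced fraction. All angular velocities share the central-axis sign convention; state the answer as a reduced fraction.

Stage 1: N_ring = 15 + 2·13 = 41
Stage 1: 15(ω_s−ω_c) = −41(ω_r−ω_c),  ω_c=0, ω_r=1
Stage 1: ω_s = 0 − (41/15)(1−0) = -41/15
  ⇒ ω_s¹/ω_r¹ = -41/15
Stage 2: N_ring = 32 + 2·23 = 78
Stage 2: 32(ω_s−ω_c) = −78(ω_r−ω_c),  ω_r=0, ω_s=1
Stage 2: 32(1−ω_c) = −78(0−ω_c)  ⇒  110ω_c = 32  ⇒  ω_c = 16/55
  ⇒ ω_c²/ω_s² = 16/55
Coupling ω_s² = ω_s¹ ⇒ overall = -41/15 × 16/55 = -656/825

-656/825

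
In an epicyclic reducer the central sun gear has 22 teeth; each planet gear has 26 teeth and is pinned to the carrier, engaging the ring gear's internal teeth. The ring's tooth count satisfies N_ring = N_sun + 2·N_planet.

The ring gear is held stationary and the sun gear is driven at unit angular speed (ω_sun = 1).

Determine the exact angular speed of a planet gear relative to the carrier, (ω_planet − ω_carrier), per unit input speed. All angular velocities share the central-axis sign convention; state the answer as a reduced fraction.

N_ring = 22 + 2·26 = 74
22(ω_s−ω_c) = −74(ω_r−ω_c),  ω_r=0, ω_s=1
22(1−ω_c) = −74(0−ω_c)  ⇒  96ω_c = 22  ⇒  ω_c = 11/48
sun–planet: 22·(1−11/48) = −26·(ω_p−ω_c)  ⇒  ω_p−ω_c = −(22/26)·(37/48) = -407/624

-407/624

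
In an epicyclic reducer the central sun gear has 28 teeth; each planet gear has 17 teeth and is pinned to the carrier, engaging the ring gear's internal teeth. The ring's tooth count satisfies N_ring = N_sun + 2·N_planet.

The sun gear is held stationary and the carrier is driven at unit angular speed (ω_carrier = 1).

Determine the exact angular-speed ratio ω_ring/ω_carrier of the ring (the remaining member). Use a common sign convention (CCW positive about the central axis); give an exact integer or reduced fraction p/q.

45/31

N_ring = 28 + 2·17 = 62
28(ω_s−ω_c) = −62(ω_r−ω_c),  ω_s=0, ω_c=1
ω_r = 1 − (28/62)(0−1) = 45/31
ω_r/ω_c = 45/31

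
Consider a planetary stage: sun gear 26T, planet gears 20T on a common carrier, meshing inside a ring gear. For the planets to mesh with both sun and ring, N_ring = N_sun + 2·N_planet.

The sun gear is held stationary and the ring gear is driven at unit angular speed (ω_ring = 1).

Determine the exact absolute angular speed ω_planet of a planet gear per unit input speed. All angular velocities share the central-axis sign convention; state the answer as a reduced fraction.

33/20

N_ring = 26 + 2·20 = 66
26(ω_s−ω_c) = −66(ω_r−ω_c),  ω_s=0, ω_r=1
26(0−ω_c) = −66(1−ω_c)  ⇒  92ω_c = 66  ⇒  ω_c = 33/46
sun–planet: 26·(0−33/46) = −20·(ω_p−ω_c)  ⇒  ω_p−ω_c = −(26/20)·(-33/46) = 429/460
ω_p = 33/46 + 429/460 = 33/20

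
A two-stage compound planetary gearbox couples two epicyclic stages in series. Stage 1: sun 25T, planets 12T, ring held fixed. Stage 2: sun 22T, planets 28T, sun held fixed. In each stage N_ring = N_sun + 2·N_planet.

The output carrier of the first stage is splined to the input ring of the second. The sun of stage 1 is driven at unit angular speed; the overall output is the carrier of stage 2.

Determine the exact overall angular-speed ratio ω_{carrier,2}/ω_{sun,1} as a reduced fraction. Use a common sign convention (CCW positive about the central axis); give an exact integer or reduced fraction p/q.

Stage 1: N_ring = 25 + 2·12 = 49
Stage 1: 25(ω_s−ω_c) = −49(ω_r−ω_c),  ω_r=0, ω_s=1
Stage 1: 25(1−ω_c) = −49(0−ω_c)  ⇒  74ω_c = 25  ⇒  ω_c = 25/74
  ⇒ ω_c¹/ω_s¹ = 25/74
Stage 2: N_ring = 22 + 2·28 = 78
Stage 2: 22(ω_s−ω_c) = −78(ω_r−ω_c),  ω_s=0, ω_r=1
Stage 2: 22(0−ω_c) = −78(1−ω_c)  ⇒  100ω_c = 78  ⇒  ω_c = 39/50
  ⇒ ω_c²/ω_r² = 39/50
Coupling ω_r² = ω_c¹ ⇒ overall = 25/74 × 39/50 = 39/148

39/148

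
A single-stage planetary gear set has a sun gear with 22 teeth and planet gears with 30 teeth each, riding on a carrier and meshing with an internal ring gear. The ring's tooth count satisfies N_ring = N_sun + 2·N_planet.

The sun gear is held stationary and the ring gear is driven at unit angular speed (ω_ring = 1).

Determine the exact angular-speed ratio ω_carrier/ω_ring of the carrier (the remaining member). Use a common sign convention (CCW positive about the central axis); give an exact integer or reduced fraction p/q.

N_ring = 22 + 2·30 = 82
22(ω_s−ω_c) = −82(ω_r−ω_c),  ω_s=0, ω_r=1
22(0−ω_c) = −82(1−ω_c)  ⇒  104ω_c = 82  ⇒  ω_c = 41/52
ω_c/ω_r = 41/52

41/52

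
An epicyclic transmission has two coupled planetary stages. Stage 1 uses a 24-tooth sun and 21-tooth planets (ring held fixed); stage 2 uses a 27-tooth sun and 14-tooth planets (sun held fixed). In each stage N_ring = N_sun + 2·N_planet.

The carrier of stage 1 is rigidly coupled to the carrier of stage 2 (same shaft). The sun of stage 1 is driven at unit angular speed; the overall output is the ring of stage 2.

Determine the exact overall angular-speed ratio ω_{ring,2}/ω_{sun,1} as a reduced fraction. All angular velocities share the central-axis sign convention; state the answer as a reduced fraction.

Stage 1: N_ring = 24 + 2·21 = 66
Stage 1: 24(ω_s−ω_c) = −66(ω_r−ω_c),  ω_r=0, ω_s=1
Stage 1: 24(1−ω_c) = −66(0−ω_c)  ⇒  90ω_c = 24  ⇒  ω_c = 4/15
  ⇒ ω_c¹/ω_s¹ = 4/15
Stage 2: N_ring = 27 + 2·14 = 55
Stage 2: 27(ω_s−ω_c) = −55(ω_r−ω_c),  ω_s=0, ω_c=1
Stage 2: ω_r = 1 − (27/55)(0−1) = 82/55
  ⇒ ω_r²/ω_c² = 82/55
Coupling ω_c² = ω_c¹ ⇒ overall = 4/15 × 82/55 = 328/825

328/825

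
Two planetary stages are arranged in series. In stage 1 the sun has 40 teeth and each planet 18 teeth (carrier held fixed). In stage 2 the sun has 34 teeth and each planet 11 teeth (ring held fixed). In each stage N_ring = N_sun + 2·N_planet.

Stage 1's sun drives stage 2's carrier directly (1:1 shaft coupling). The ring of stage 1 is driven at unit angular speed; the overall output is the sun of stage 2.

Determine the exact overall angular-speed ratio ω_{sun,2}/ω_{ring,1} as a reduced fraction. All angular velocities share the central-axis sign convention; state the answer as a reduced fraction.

-171/34

Stage 1: N_ring = 40 + 2·18 = 76
Stage 1: 40(ω_s−ω_c) = −76(ω_r−ω_c),  ω_c=0, ω_r=1
Stage 1: ω_s = 0 − (76/40)(1−0) = -19/10
  ⇒ ω_s¹/ω_r¹ = -19/10
Stage 2: N_ring = 34 + 2·11 = 56
Stage 2: 34(ω_s−ω_c) = −56(ω_r−ω_c),  ω_r=0, ω_c=1
Stage 2: ω_s = 1 − (56/34)(0−1) = 45/17
  ⇒ ω_s²/ω_c² = 45/17
Coupling ω_c² = ω_s¹ ⇒ overall = -19/10 × 45/17 = -171/34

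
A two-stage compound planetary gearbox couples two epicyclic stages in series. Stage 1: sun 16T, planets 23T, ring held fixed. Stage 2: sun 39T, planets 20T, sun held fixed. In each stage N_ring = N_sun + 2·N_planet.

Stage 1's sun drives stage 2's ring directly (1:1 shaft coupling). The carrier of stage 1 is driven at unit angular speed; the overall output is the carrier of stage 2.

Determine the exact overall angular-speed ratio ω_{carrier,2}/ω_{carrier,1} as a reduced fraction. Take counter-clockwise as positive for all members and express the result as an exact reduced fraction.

Stage 1: N_ring = 16 + 2·23 = 62
Stage 1: 16(ω_s−ω_c) = −62(ω_r−ω_c),  ω_r=0, ω_c=1
Stage 1: ω_s = 1 − (62/16)(0−1) = 39/8
  ⇒ ω_s¹/ω_c¹ = 39/8
Stage 2: N_ring = 39 + 2·20 = 79
Stage 2: 39(ω_s−ω_c) = −79(ω_r−ω_c),  ω_s=0, ω_r=1
Stage 2: 39(0−ω_c) = −79(1−ω_c)  ⇒  118ω_c = 79  ⇒  ω_c = 79/118
  ⇒ ω_c²/ω_r² = 79/118
Coupling ω_r² = ω_s¹ ⇒ overall = 39/8 × 79/118 = 3081/944

3081/944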